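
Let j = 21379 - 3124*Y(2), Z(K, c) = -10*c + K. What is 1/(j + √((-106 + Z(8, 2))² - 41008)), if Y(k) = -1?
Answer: 24503/600424093 - 2*I*√6771/600424093 ≈ 4.081e-5 - 2.7409e-7*I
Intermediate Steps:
Z(K, c) = K - 10*c
j = 24503 (j = 21379 - 3124*(-1) = 21379 - 1*(-3124) = 21379 + 3124 = 24503)
1/(j + √((-106 + Z(8, 2))² - 41008)) = 1/(24503 + √((-106 + (8 - 10*2))² - 41008)) = 1/(24503 + √((-106 + (8 - 20))² - 41008)) = 1/(24503 + √((-106 - 12)² - 41008)) = 1/(24503 + √((-118)² - 41008)) = 1/(24503 + √(13924 - 41008)) = 1/(24503 + √(-27084)) = 1/(24503 + 2*I*√6771)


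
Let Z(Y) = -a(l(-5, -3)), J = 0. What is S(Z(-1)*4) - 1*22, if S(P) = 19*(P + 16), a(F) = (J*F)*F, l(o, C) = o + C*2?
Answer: 282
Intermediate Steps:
l(o, C) = o + 2*C
a(F) = 0 (a(F) = (0*F)*F = 0*F = 0)
Z(Y) = 0 (Z(Y) = -1*0 = 0)
S(P) = 304 + 19*P (S(P) = 19*(16 + P) = 304 + 19*P)
S(Z(-1)*4) - 1*22 = (304 + 19*(0*4)) - 1*22 = (304 + 19*0) - 22 = (304 + 0) - 22 = 304 - 22 = 282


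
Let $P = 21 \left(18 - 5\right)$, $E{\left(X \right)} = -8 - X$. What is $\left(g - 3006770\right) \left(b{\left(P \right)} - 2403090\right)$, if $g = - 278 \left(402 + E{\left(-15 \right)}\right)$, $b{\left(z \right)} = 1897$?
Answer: $7492855523096$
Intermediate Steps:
$P = 273$ ($P = 21 \cdot 13 = 273$)
$g = -113702$ ($g = - 278 \left(402 - -7\right) = - 278 \left(402 + \left(-8 + 15\right)\right) = - 278 \left(402 + 7\right) = \left(-278\right) 409 = -113702$)
$\left(g - 3006770\right) \left(b{\left(P \right)} - 2403090\right) = \left(-113702 - 3006770\right) \left(1897 - 2403090\right) = \left(-3120472\right) \left(-2401193\right) = 7492855523096$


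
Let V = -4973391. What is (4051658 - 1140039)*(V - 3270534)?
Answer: -24003168664575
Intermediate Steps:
(4051658 - 1140039)*(V - 3270534) = (4051658 - 1140039)*(-4973391 - 3270534) = 2911619*(-8243925) = -24003168664575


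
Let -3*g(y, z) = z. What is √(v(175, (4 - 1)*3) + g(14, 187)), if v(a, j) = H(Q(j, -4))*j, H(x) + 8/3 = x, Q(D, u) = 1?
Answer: 2*I*√174/3 ≈ 8.7939*I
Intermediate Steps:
H(x) = -8/3 + x
g(y, z) = -z/3
v(a, j) = -5*j/3 (v(a, j) = (-8/3 + 1)*j = -5*j/3)
√(v(175, (4 - 1)*3) + g(14, 187)) = √(-5*(4 - 1)*3/3 - ⅓*187) = √(-5*3 - 187/3) = √(-5/3*9 - 187/3) = √(-15 - 187/3) = √(-232/3) = 2*I*√174/3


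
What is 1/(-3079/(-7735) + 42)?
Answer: 7735/327949 ≈ 0.023586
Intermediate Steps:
1/(-3079/(-7735) + 42) = 1/(-3079*(-1/7735) + 42) = 1/(3079/7735 + 42) = 1/(327949/7735) = 7735/327949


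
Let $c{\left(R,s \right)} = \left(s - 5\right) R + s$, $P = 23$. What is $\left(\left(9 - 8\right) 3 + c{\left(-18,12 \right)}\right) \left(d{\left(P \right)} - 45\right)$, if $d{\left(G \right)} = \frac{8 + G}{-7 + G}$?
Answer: $\frac{76479}{16} \approx 4779.9$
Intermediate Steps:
$c{\left(R,s \right)} = s + R \left(-5 + s\right)$ ($c{\left(R,s \right)} = \left(-5 + s\right) R + s = R \left(-5 + s\right) + s = s + R \left(-5 + s\right)$)
$d{\left(G \right)} = \frac{8 + G}{-7 + G}$
$\left(\left(9 - 8\right) 3 + c{\left(-18,12 \right)}\right) \left(d{\left(P \right)} - 45\right) = \left(\left(9 - 8\right) 3 - 114\right) \left(\frac{8 + 23}{-7 + 23} - 45\right) = \left(1 \cdot 3 + \left(12 + 90 - 216\right)\right) \left(\frac{1}{16} \cdot 31 - 45\right) = \left(3 - 114\right) \left(\frac{1}{16} \cdot 31 - 45\right) = - 111 \left(\frac{31}{16} - 45\right) = \left(-111\right) \left(- \frac{689}{16}\right) = \frac{76479}{16}$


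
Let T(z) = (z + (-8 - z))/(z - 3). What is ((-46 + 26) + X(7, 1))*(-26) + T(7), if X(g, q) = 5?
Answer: 388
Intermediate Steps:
T(z) = -8/(-3 + z)
((-46 + 26) + X(7, 1))*(-26) + T(7) = ((-46 + 26) + 5)*(-26) - 8/(-3 + 7) = (-20 + 5)*(-26) - 8/4 = -15*(-26) - 8*¼ = 390 - 2 = 388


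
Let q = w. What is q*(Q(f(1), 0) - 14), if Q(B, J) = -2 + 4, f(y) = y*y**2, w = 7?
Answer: -84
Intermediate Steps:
f(y) = y**3
Q(B, J) = 2
q = 7
q*(Q(f(1), 0) - 14) = 7*(2 - 14) = 7*(-12) = -84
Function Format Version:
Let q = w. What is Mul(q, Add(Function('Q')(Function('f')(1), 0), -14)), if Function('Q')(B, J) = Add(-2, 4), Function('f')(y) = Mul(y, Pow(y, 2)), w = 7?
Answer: -84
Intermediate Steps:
Function('f')(y) = Pow(y, 3)
Function('Q')(B, J) = 2
q = 7
Mul(q, Add(Function('Q')(Function('f')(1), 0), -14)) = Mul(7, Add(2, -14)) = Mul(7, -12) = -84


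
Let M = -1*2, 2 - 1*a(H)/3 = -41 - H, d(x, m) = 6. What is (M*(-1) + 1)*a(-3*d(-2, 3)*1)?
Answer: 225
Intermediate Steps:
a(H) = 129 + 3*H (a(H) = 6 - 3*(-41 - H) = 6 + (123 + 3*H) = 129 + 3*H)
M = -2
(M*(-1) + 1)*a(-3*d(-2, 3)*1) = (-2*(-1) + 1)*(129 + 3*(-3*6*1)) = (2 + 1)*(129 + 3*(-18*1)) = 3*(129 + 3*(-18)) = 3*(129 - 54) = 3*75 = 225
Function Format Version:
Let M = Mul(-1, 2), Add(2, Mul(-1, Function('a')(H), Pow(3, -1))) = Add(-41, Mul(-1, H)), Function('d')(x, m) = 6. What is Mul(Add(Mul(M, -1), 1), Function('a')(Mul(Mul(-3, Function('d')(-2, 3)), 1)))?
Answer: 225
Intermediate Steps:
Function('a')(H) = Add(129, Mul(3, H)) (Function('a')(H) = Add(6, Mul(-3, Add(-41, Mul(-1, H)))) = Add(6, Add(123, Mul(3, H))) = Add(129, Mul(3, H)))
M = -2
Mul(Add(Mul(M, -1), 1), Function('a')(Mul(Mul(-3, Function('d')(-2, 3)), 1))) = Mul(Add(Mul(-2, -1), 1), Add(129, Mul(3, Mul(Mul(-3, 6), 1)))) = Mul(Add(2, 1), Add(129, Mul(3, Mul(-18, 1)))) = Mul(3, Add(129, Mul(3, -18))) = Mul(3, Add(129, -54)) = Mul(3, 75) = 225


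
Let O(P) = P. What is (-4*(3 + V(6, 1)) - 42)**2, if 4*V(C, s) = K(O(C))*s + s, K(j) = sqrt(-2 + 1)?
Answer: (55 + I)**2 ≈ 3024.0 + 110.0*I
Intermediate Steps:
K(j) = I (K(j) = sqrt(-1) = I)
V(C, s) = s/4 + I*s/4 (V(C, s) = (I*s + s)/4 = (s + I*s)/4 = s/4 + I*s/4)
(-4*(3 + V(6, 1)) - 42)**2 = (-4*(3 + (1/4)*1*(1 + I)) - 42)**2 = (-4*(3 + (1/4 + I/4)) - 42)**2 = (-4*(13/4 + I/4) - 42)**2 = ((-13 - I) - 42)**2 = (-55 - I)**2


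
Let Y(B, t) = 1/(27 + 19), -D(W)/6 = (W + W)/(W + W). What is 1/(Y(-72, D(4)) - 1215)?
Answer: -46/55889 ≈ -0.00082306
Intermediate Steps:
D(W) = -6 (D(W) = -6*(W + W)/(W + W) = -6*2*W/(2*W) = -6*2*W*1/(2*W) = -6*1 = -6)
Y(B, t) = 1/46
1/(Y(-72, D(4)) - 1215) = 1/(1/46 - 1215) = 1/(-55889/46) = -46/55889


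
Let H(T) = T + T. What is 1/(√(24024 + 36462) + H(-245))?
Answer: -245/89807 - √60486/179614 ≈ -0.0040973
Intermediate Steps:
H(T) = 2*T
1/(√(24024 + 36462) + H(-245)) = 1/(√(24024 + 36462) + 2*(-245)) = 1/(√60486 - 490) = 1/(-490 + √60486)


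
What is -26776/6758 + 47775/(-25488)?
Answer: -167555023/28707984 ≈ -5.8365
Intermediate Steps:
-26776/6758 + 47775/(-25488) = -26776*1/6758 + 47775*(-1/25488) = -13388/3379 - 15925/8496 = -167555023/28707984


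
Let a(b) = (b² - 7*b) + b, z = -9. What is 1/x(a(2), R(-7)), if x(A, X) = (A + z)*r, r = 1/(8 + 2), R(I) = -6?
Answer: -10/17 ≈ -0.58823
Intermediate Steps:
a(b) = b² - 6*b
r = ⅒ (r = 1/10 = ⅒ ≈ 0.10000)
x(A, X) = -9/10 + A/10 (x(A, X) = (A - 9)*(⅒) = (-9 + A)*(⅒) = -9/10 + A/10)
1/x(a(2), R(-7)) = 1/(-9/10 + (2*(-6 + 2))/10) = 1/(-9/10 + (2*(-4))/10) = 1/(-9/10 + (⅒)*(-8)) = 1/(-9/10 - ⅘) = 1/(-17/10) = -10/17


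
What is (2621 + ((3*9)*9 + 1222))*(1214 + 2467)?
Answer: 15040566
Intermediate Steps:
(2621 + ((3*9)*9 + 1222))*(1214 + 2467) = (2621 + (27*9 + 1222))*3681 = (2621 + (243 + 1222))*3681 = (2621 + 1465)*3681 = 4086*3681 = 15040566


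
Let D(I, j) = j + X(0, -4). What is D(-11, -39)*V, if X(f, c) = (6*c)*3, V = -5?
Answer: 555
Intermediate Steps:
X(f, c) = 18*c
D(I, j) = -72 + j (D(I, j) = j + 18*(-4) = j - 72 = -72 + j)
D(-11, -39)*V = (-72 - 39)*(-5) = -111*(-5) = 555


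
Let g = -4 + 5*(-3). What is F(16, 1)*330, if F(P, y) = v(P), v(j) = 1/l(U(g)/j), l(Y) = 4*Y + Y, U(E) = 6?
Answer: 176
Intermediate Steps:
g = -19 (g = -4 - 15 = -19)
l(Y) = 5*Y
v(j) = j/30 (v(j) = 1/(5*(6/j)) = 1/(30/j) = j/30)
F(P, y) = P/30
F(16, 1)*330 = ((1/30)*16)*330 = (8/15)*330 = 176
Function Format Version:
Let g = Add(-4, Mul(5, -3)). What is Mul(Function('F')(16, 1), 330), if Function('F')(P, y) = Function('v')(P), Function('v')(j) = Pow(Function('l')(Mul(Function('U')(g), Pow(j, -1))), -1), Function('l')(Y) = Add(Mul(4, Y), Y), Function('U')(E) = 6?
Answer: 176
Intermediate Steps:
g = -19 (g = Add(-4, -15) = -19)
Function('l')(Y) = Mul(5, Y)
Function('v')(j) = Mul(Rational(1, 30), j) (Function('v')(j) = Pow(Mul(5, Mul(6, Pow(j, -1))), -1) = Pow(Mul(30, Pow(j, -1)), -1) = Mul(Rational(1, 30), j))
Function('F')(P, y) = Mul(Rational(1, 30), P)
Mul(Function('F')(16, 1), 330) = Mul(Mul(Rational(1, 30), 16), 330) = Mul(Rational(8, 15), 330) = 176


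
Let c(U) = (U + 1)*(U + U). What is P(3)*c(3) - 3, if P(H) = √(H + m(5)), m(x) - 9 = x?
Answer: -3 + 24*√17 ≈ 95.955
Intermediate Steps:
m(x) = 9 + x
P(H) = √(14 + H) (P(H) = √(H + (9 + 5)) = √(H + 14) = √(14 + H))
c(U) = 2*U*(1 + U) (c(U) = (1 + U)*(2*U) = 2*U*(1 + U))
P(3)*c(3) - 3 = √(14 + 3)*(2*3*(1 + 3)) - 3 = √17*(2*3*4) - 3 = √17*24 - 3 = 24*√17 - 3 = -3 + 24*√17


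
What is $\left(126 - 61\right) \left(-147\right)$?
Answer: $-9555$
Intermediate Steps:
$\left(126 - 61\right) \left(-147\right) = 65 \left(-147\right) = -9555$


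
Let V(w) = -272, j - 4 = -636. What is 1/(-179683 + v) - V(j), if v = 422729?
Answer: 66108513/243046 ≈ 272.00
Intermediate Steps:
j = -632 (j = 4 - 636 = -632)
1/(-179683 + v) - V(j) = 1/(-179683 + 422729) - 1*(-272) = 1/243046 + 272 = 66108513/243046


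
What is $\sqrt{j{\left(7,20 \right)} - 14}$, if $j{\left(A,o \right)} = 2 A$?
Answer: $0$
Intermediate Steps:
$\sqrt{j{\left(7,20 \right)} - 14} = \sqrt{2 \cdot 7 - 14} = \sqrt{14 - 14} = \sqrt{0} = 0$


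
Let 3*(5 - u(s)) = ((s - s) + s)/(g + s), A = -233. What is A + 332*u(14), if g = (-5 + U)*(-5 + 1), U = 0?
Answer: 70453/51 ≈ 1381.4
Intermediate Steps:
g = 20 (g = (-5 + 0)*(-5 + 1) = -5*(-4) = 20)
u(s) = 5 - s/(3*(20 + s)) (u(s) = 5 - ((s - s) + s)/(3*(20 + s)) = 5 - (0 + s)/(3*(20 + s)) = 5 - s/(3*(20 + s)))
A + 332*u(14) = -233 + 332*(2*(150 + 7*14)/(3*(20 + 14))) = -233 + 332*((⅔)*(150 + 98)/34) = -233 + 332*((⅔)*(1/34)*248) = -233 + 332*(248/51) = -233 + 82336/51 = 70453/51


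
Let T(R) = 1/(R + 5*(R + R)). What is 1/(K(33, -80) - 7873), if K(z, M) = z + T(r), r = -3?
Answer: -33/258721 ≈ -0.00012755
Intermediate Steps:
T(R) = 1/(11*R) (T(R) = 1/(R + 5*(2*R)) = 1/(R + 10*R) = 1/(11*R))
K(z, M) = -1/33 + z (K(z, M) = z + (1/11)/(-3) = z + (1/11)*(-1/3) = z - 1/33 = -1/33 + z)
1/(K(33, -80) - 7873) = 1/((-1/33 + 33) - 7873) = 1/(1088/33 - 7873) = 1/(-258721/33) = -33/258721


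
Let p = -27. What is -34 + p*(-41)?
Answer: 1073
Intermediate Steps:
-34 + p*(-41) = -34 - 27*(-41) = -34 + 1107 = 1073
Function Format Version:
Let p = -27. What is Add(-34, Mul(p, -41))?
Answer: 1073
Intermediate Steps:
Add(-34, Mul(p, -41)) = Add(-34, Mul(-27, -41)) = Add(-34, 1107) = 1073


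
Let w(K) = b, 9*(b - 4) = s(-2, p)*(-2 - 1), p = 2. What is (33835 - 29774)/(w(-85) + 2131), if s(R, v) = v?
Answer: 12183/6403 ≈ 1.9027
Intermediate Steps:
b = 10/3 (b = 4 + (2*(-2 - 1))/9 = 4 + (2*(-3))/9 = 4 + (1/9)*(-6) = 4 - 2/3 = 10/3 ≈ 3.3333)
w(K) = 10/3
(33835 - 29774)/(w(-85) + 2131) = (33835 - 29774)/(10/3 + 2131) = 4061/(6403/3) = 4061*(3/6403) = 12183/6403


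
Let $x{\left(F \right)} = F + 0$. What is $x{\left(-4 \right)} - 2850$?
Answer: $-2854$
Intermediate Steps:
$x{\left(F \right)} = F$
$x{\left(-4 \right)} - 2850 = -4 - 2850 = -2854$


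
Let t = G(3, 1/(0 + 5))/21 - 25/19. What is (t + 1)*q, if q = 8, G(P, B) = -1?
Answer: -1160/399 ≈ -2.9073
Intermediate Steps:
t = -544/399 (t = -1/21 - 25/19 = -544/399 ≈ -1.3634)
(t + 1)*q = (-544/399 + 1)*8 = -145/399*8 = -1160/399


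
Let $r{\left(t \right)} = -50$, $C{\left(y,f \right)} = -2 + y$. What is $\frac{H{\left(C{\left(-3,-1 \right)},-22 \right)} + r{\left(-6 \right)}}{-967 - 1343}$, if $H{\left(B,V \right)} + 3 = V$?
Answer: $\frac{5}{154} \approx 0.032468$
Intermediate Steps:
$H{\left(B,V \right)} = -3 + V$
$\frac{H{\left(C{\left(-3,-1 \right)},-22 \right)} + r{\left(-6 \right)}}{-967 - 1343} = \frac{\left(-3 - 22\right) - 50}{-967 - 1343} = \frac{-25 - 50}{-2310} = \left(-75\right) \left(- \frac{1}{2310}\right) = \frac{5}{154}$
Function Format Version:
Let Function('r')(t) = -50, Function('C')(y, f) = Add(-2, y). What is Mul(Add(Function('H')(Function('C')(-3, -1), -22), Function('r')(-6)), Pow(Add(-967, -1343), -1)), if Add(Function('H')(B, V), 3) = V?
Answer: Rational(5, 154) ≈ 0.032468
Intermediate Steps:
Function('H')(B, V) = Add(-3, V)
Mul(Add(Function('H')(Function('C')(-3, -1), -22), Function('r')(-6)), Pow(Add(-967, -1343), -1)) = Mul(Add(Add(-3, -22), -50), Pow(Add(-967, -1343), -1)) = Mul(Add(-25, -50), Pow(-2310, -1)) = Mul(-75, Rational(-1, 2310)) = Rational(5, 154)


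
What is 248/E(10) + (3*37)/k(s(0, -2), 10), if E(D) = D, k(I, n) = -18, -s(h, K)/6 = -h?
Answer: 559/30 ≈ 18.633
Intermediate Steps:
s(h, K) = 6*h (s(h, K) = -(-6)*h = 6*h)
248/E(10) + (3*37)/k(s(0, -2), 10) = 248/10 + (3*37)/(-18) = 248*(⅒) + 111*(-1/18) = 124/5 - 37/6 = 559/30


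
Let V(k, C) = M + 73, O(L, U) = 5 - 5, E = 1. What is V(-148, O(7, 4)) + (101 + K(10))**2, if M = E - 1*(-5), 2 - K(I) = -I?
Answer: 12848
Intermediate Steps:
K(I) = 2 + I (K(I) = 2 - (-1)*I = 2 + I)
O(L, U) = 0
M = 6 (M = 1 - 1*(-5) = 1 + 5 = 6)
V(k, C) = 79 (V(k, C) = 6 + 73 = 79)
V(-148, O(7, 4)) + (101 + K(10))**2 = 79 + (101 + (2 + 10))**2 = 79 + (101 + 12)**2 = 79 + 113**2 = 79 + 12769 = 12848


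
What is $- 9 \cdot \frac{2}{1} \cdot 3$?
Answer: $-54$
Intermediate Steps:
$- 9 \cdot \frac{2}{1} \cdot 3 = - 9 \cdot 2 \cdot 1 \cdot 3 = \left(-9\right) 2 \cdot 3 = \left(-18\right) 3 = -54$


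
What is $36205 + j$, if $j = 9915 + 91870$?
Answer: $137990$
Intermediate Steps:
$j = 101785$
$36205 + j = 36205 + 101785 = 137990$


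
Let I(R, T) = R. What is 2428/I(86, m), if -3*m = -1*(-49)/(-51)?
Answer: 1214/43 ≈ 28.233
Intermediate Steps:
m = 49/153 (m = -(-1*(-49))/(3*(-51)) = -49*(-1)/(3*51) = -1/3*(-49/51) = 49/153 ≈ 0.32026)
2428/I(86, m) = 2428/86 = 2428*(1/86) = 1214/43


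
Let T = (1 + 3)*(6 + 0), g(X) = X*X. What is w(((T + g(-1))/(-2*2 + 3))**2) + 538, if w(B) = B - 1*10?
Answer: 1153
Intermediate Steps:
g(X) = X**2
T = 24 (T = 4*6 = 24)
w(B) = -10 + B (w(B) = B - 10 = -10 + B)
w(((T + g(-1))/(-2*2 + 3))**2) + 538 = (-10 + ((24 + (-1)**2)/(-2*2 + 3))**2) + 538 = (-10 + ((24 + 1)/(-4 + 3))**2) + 538 = (-10 + (25/(-1))**2) + 538 = (-10 + (25*(-1))**2) + 538 = (-10 + (-25)**2) + 538 = (-10 + 625) + 538 = 615 + 538 = 1153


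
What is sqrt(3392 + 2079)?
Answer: sqrt(5471) ≈ 73.966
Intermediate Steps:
sqrt(3392 + 2079) = sqrt(5471)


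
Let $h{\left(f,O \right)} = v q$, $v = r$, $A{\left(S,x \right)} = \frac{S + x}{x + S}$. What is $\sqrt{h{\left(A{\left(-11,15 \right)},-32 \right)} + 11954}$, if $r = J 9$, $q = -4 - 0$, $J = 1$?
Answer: $\sqrt{11918} \approx 109.17$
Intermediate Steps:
$q = -4$ ($q = -4 + 0 = -4$)
$r = 9$ ($r = 1 \cdot 9 = 9$)
$A{\left(S,x \right)} = 1$ ($A{\left(S,x \right)} = \frac{S + x}{S + x} = 1$)
$v = 9$
$h{\left(f,O \right)} = -36$ ($h{\left(f,O \right)} = 9 \left(-4\right) = -36$)
$\sqrt{h{\left(A{\left(-11,15 \right)},-32 \right)} + 11954} = \sqrt{-36 + 11954} = \sqrt{11918}$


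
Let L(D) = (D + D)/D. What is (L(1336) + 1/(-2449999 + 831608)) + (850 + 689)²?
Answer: 3833196306492/1618391 ≈ 2.3685e+6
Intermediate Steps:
L(D) = 2 (L(D) = (2*D)/D = 2)
(L(1336) + 1/(-2449999 + 831608)) + (850 + 689)² = (2 + 1/(-2449999 + 831608)) + (850 + 689)² = (2 + 1/(-1618391)) + 1539² = (2 - 1/1618391) + 2368521 = 3236781/1618391 + 2368521 = 3833196306492/1618391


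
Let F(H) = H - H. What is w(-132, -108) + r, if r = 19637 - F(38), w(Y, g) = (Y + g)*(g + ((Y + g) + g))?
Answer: 129077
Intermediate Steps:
F(H) = 0
w(Y, g) = (Y + g)*(Y + 3*g) (w(Y, g) = (Y + g)*(g + (Y + 2*g)) = (Y + g)*(Y + 3*g))
r = 19637 (r = 19637 - 1*0 = 19637 + 0 = 19637)
w(-132, -108) + r = ((-132)² + 3*(-108)² + 4*(-132)*(-108)) + 19637 = (17424 + 3*11664 + 57024) + 19637 = (17424 + 34992 + 57024) + 19637 = 109440 + 19637 = 129077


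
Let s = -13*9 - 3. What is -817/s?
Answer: 817/120 ≈ 6.8083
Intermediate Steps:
s = -120 (s = -117 - 3 = -120)
-817/s = -817/(-120) = -817*(-1/120) = 817/120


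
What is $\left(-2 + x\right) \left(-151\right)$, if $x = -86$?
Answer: $13288$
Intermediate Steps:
$\left(-2 + x\right) \left(-151\right) = \left(-2 - 86\right) \left(-151\right) = \left(-88\right) \left(-151\right) = 13288$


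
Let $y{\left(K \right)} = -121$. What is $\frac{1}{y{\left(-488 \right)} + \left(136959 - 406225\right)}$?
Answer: $- \frac{1}{269387} \approx -3.7121 \cdot 10^{-6}$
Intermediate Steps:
$\frac{1}{y{\left(-488 \right)} + \left(136959 - 406225\right)} = \frac{1}{-121 + \left(136959 - 406225\right)} = \frac{1}{-121 - 269266} = \frac{1}{-269387} = - \frac{1}{269387}$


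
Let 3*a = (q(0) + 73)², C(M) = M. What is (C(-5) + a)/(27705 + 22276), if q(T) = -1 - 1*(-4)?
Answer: 5761/149943 ≈ 0.038421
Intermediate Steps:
q(T) = 3 (q(T) = -1 + 4 = 3)
a = 5776/3 (a = (3 + 73)²/3 = (⅓)*76² = (⅓)*5776 = 5776/3 ≈ 1925.3)
(C(-5) + a)/(27705 + 22276) = (-5 + 5776/3)/(27705 + 22276) = (5761/3)/49981 = (5761/3)*(1/49981) = 5761/149943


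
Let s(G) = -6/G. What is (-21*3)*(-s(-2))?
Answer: 189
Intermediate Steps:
(-21*3)*(-s(-2)) = (-21*3)*(-(-6)/(-2)) = -(-63)*(-6*(-1/2)) = -(-63)*3 = -63*(-3) = 189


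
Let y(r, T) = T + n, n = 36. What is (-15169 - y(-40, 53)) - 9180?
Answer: -24438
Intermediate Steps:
y(r, T) = 36 + T (y(r, T) = T + 36 = 36 + T)
(-15169 - y(-40, 53)) - 9180 = (-15169 - (36 + 53)) - 9180 = (-15169 - 1*89) - 9180 = (-15169 - 89) - 9180 = -15258 - 9180 = -24438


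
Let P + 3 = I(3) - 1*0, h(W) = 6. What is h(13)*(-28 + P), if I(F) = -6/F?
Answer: -198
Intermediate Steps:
P = -5 (P = -3 + (-6/3 - 1*0) = -3 + (-6*⅓ + 0) = -3 + (-2 + 0) = -3 - 2 = -5)
h(13)*(-28 + P) = 6*(-28 - 5) = 6*(-33) = -198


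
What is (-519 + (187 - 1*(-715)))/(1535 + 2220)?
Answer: 383/3755 ≈ 0.10200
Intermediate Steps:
(-519 + (187 - 1*(-715)))/(1535 + 2220) = (-519 + (187 + 715))/3755 = (-519 + 902)*(1/3755) = 383*(1/3755) = 383/3755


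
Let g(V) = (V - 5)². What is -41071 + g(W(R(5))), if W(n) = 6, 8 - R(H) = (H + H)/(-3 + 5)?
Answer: -41070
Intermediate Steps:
R(H) = 8 - H (R(H) = 8 - (H + H)/(-3 + 5) = 8 - 2*H/2 = 8 - H)
g(V) = (-5 + V)²
-41071 + g(W(R(5))) = -41071 + (-5 + 6)² = -41071 + 1² = -41071 + 1 = -41070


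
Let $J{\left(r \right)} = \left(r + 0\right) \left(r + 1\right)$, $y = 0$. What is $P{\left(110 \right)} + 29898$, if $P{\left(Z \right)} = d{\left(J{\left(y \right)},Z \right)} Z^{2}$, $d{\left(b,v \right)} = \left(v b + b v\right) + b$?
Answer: $29898$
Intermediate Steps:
$J{\left(r \right)} = r \left(1 + r\right)$
$d{\left(b,v \right)} = b + 2 b v$ ($d{\left(b,v \right)} = \left(b v + b v\right) + b = 2 b v + b = b + 2 b v$)
$P{\left(Z \right)} = 0$ ($P{\left(Z \right)} = 0 \left(1 + 0\right) \left(1 + 2 Z\right) Z^{2} = 0 \cdot 1 \left(1 + 2 Z\right) Z^{2} = 0 \left(1 + 2 Z\right) Z^{2} = 0 Z^{2} = 0$)
$P{\left(110 \right)} + 29898 = 0 + 29898 = 29898$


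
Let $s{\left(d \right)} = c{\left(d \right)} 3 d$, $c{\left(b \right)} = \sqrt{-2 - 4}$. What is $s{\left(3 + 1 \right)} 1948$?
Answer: $23376 i \sqrt{6} \approx 57259.0 i$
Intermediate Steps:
$c{\left(b \right)} = i \sqrt{6}$ ($c{\left(b \right)} = \sqrt{-6} = i \sqrt{6}$)
$s{\left(d \right)} = 3 i d \sqrt{6}$ ($s{\left(d \right)} = i \sqrt{6} \cdot 3 d = 3 i \sqrt{6} d = 3 i d \sqrt{6}$)
$s{\left(3 + 1 \right)} 1948 = 3 i \left(3 + 1\right) \sqrt{6} \cdot 1948 = 3 i 4 \sqrt{6} \cdot 1948 = 12 i \sqrt{6} \cdot 1948 = 23376 i \sqrt{6}$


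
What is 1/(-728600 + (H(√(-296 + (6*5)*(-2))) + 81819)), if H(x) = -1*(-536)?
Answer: -1/646245 ≈ -1.5474e-6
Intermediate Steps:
H(x) = 536
1/(-728600 + (H(√(-296 + (6*5)*(-2))) + 81819)) = 1/(-728600 + (536 + 81819)) = 1/(-728600 + 82355) = 1/(-646245) = -1/646245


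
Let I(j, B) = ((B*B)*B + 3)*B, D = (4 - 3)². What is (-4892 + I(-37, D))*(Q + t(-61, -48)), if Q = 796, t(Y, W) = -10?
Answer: -3841968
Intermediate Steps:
D = 1 (D = 1² = 1)
I(j, B) = B*(3 + B³) (I(j, B) = (B²*B + 3)*B = (B³ + 3)*B = (3 + B³)*B = B*(3 + B³))
(-4892 + I(-37, D))*(Q + t(-61, -48)) = (-4892 + 1*(3 + 1³))*(796 - 10) = (-4892 + 1*(3 + 1))*786 = (-4892 + 1*4)*786 = (-4892 + 4)*786 = -4888*786 = -3841968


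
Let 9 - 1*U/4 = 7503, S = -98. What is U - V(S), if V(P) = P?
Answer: -29878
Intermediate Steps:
U = -29976 (U = 36 - 4*7503 = 36 - 30012 = -29976)
U - V(S) = -29976 - 1*(-98) = -29976 + 98 = -29878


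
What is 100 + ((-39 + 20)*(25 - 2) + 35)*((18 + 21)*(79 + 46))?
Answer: -1959650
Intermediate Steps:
100 + ((-39 + 20)*(25 - 2) + 35)*((18 + 21)*(79 + 46)) = 100 + (-19*23 + 35)*(39*125) = 100 + (-437 + 35)*4875 = 100 - 402*4875 = 100 - 1959750 = -1959650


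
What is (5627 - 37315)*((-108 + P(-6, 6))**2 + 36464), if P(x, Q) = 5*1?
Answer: -1491649224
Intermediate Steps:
P(x, Q) = 5
(5627 - 37315)*((-108 + P(-6, 6))**2 + 36464) = (5627 - 37315)*((-108 + 5)**2 + 36464) = -31688*((-103)**2 + 36464) = -31688*(10609 + 36464) = -31688*47073 = -1491649224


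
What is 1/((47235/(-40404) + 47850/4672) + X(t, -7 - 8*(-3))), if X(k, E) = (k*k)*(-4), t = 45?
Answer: -7865312/63637666805 ≈ -0.00012360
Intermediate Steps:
X(k, E) = -4*k² (X(k, E) = k²*(-4) = -4*k²)
1/((47235/(-40404) + 47850/4672) + X(t, -7 - 8*(-3))) = 1/((47235/(-40404) + 47850/4672) - 4*45²) = 1/((47235*(-1/40404) + 47850*(1/4672)) - 4*2025) = 1/((-15745/13468 + 23925/2336) - 8100) = 1/(71360395/7865312 - 8100) = 1/(-63637666805/7865312) = -7865312/63637666805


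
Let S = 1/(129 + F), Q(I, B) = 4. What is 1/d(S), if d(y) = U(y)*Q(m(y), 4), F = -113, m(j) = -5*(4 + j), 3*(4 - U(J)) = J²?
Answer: 192/3071 ≈ 0.062520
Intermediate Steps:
U(J) = 4 - J²/3
m(j) = -20 - 5*j
S = 1/16 (S = 1/(129 - 113) = 1/16 ≈ 0.062500)
d(y) = 16 - 4*y²/3 (d(y) = (4 - y²/3)*4 = 16 - 4*y²/3)
1/d(S) = 1/(16 - 4*(1/16)²/3) = 1/(16 - 4/3*1/256) = 1/(16 - 1/192) = 1/(3071/192) = 192/3071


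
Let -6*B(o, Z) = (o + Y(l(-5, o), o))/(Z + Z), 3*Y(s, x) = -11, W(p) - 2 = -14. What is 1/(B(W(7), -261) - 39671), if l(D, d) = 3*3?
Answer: -9396/372748763 ≈ -2.5207e-5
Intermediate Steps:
l(D, d) = 9
W(p) = -12 (W(p) = 2 - 14 = -12)
Y(s, x) = -11/3 (Y(s, x) = (⅓)*(-11) = -11/3)
B(o, Z) = -(-11/3 + o)/(12*Z) (B(o, Z) = -(o - 11/3)/(6*(Z + Z)) = -(-11/3 + o)/(6*(2*Z)) = -(-11/3 + o)*1/(2*Z)/6 = -(-11/3 + o)/(12*Z))
1/(B(W(7), -261) - 39671) = 1/((1/36)*(11 - 3*(-12))/(-261) - 39671) = 1/((1/36)*(-1/261)*(11 + 36) - 39671) = 1/((1/36)*(-1/261)*47 - 39671) = 1/(-47/9396 - 39671) = 1/(-372748763/9396) = -9396/372748763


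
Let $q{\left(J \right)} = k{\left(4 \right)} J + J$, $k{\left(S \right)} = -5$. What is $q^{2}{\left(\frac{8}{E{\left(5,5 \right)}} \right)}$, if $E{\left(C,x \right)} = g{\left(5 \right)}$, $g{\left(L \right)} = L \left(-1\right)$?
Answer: $\frac{1024}{25} \approx 40.96$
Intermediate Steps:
$g{\left(L \right)} = - L$
$E{\left(C,x \right)} = -5$ ($E{\left(C,x \right)} = \left(-1\right) 5 = -5$)
$q{\left(J \right)} = - 4 J$ ($q{\left(J \right)} = - 5 J + J = - 4 J$)
$q^{2}{\left(\frac{8}{E{\left(5,5 \right)}} \right)} = \left(- 4 \frac{8}{-5}\right)^{2} = \left(- 4 \cdot 8 \left(- \frac{1}{5}\right)\right)^{2} = \left(\left(-4\right) \left(- \frac{8}{5}\right)\right)^{2} = \left(\frac{32}{5}\right)^{2} = \frac{1024}{25}$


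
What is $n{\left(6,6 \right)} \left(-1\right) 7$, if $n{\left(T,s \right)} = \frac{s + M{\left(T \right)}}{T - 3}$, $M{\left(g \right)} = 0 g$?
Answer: $-14$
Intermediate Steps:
$M{\left(g \right)} = 0$
$n{\left(T,s \right)} = \frac{s}{-3 + T}$ ($n{\left(T,s \right)} = \frac{s + 0}{T - 3} = \frac{s}{-3 + T}$)
$n{\left(6,6 \right)} \left(-1\right) 7 = \frac{6}{-3 + 6} \left(-1\right) 7 = \frac{6}{3} \left(-1\right) 7 = 6 \cdot \frac{1}{3} \left(-1\right) 7 = 2 \left(-1\right) 7 = \left(-2\right) 7 = -14$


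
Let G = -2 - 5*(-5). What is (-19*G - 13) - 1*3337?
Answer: -3787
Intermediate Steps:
G = 23 (G = -2 + 25 = 23)
(-19*G - 13) - 1*3337 = (-19*23 - 13) - 1*3337 = (-437 - 13) - 3337 = -450 - 3337 = -3787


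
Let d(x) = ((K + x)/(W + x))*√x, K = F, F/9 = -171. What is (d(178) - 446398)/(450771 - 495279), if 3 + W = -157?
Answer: 223199/22254 + 1361*√178/801144 ≈ 10.052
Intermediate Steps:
W = -160 (W = -3 - 157 = -160)
F = -1539 (F = 9*(-171) = -1539)
K = -1539
d(x) = √x*(-1539 + x)/(-160 + x) (d(x) = ((-1539 + x)/(-160 + x))*√x = √x*(-1539 + x)/(-160 + x))
(d(178) - 446398)/(450771 - 495279) = (√178*(-1539 + 178)/(-160 + 178) - 446398)/(450771 - 495279) = (√178*(-1361)/18 - 446398)/(-44508) = (√178*(1/18)*(-1361) - 446398)*(-1/44508) = (-1361*√178/18 - 446398)*(-1/44508) = (-446398 - 1361*√178/18)*(-1/44508) = 223199/22254 + 1361*√178/801144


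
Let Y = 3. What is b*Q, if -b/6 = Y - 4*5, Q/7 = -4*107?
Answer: -305592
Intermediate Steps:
Q = -2996 (Q = 7*(-4*107) = 7*(-428) = -2996)
b = 102 (b = -6*(3 - 4*5) = -6*(3 - 20) = -6*(-17) = 102)
b*Q = 102*(-2996) = -305592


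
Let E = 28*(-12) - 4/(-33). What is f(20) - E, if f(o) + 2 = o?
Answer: 11678/33 ≈ 353.88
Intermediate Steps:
f(o) = -2 + o
E = -11084/33 (E = -336 - 4*(-1/33) = -336 + 4/33 = -11084/33 ≈ -335.88)
f(20) - E = (-2 + 20) - 1*(-11084/33) = 18 + 11084/33 = 11678/33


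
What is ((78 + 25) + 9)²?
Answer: 12544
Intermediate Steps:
((78 + 25) + 9)² = (103 + 9)² = 112² = 12544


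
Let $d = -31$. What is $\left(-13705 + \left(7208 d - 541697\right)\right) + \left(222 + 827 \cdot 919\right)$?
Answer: $-18615$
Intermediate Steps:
$\left(-13705 + \left(7208 d - 541697\right)\right) + \left(222 + 827 \cdot 919\right) = \left(-13705 + \left(7208 \left(-31\right) - 541697\right)\right) + \left(222 + 827 \cdot 919\right) = \left(-13705 - 765145\right) + \left(222 + 760013\right) = \left(-13705 - 765145\right) + 760235 = -778850 + 760235 = -18615$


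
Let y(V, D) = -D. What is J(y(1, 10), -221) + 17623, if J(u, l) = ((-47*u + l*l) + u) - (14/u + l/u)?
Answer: 669033/10 ≈ 66903.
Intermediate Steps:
J(u, l) = l² - 46*u - 14/u - l/u (J(u, l) = ((-47*u + l²) + u) + (-14/u - l/u) = ((l² - 47*u) + u) + (-14/u - l/u) = (l² - 46*u) + (-14/u - l/u) = l² - 46*u - 14/u - l/u)
J(y(1, 10), -221) + 17623 = (-14 - 1*(-221) + (-1*10)*((-221)² - (-46)*10))/((-1*10)) + 17623 = (-14 + 221 - 10*(48841 - 46*(-10)))/(-10) + 17623 = -(-14 + 221 - 10*(48841 + 460))/10 + 17623 = -(-14 + 221 - 10*49301)/10 + 17623 = -(-14 + 221 - 493010)/10 + 17623 = -⅒*(-492803) + 17623 = 492803/10 + 17623 = 669033/10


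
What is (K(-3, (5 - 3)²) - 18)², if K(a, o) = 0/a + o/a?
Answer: 3364/9 ≈ 373.78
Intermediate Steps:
K(a, o) = o/a (K(a, o) = 0 + o/a = o/a)
(K(-3, (5 - 3)²) - 18)² = ((5 - 3)²/(-3) - 18)² = (2²*(-⅓) - 18)² = (4*(-⅓) - 18)² = (-4/3 - 18)² = (-58/3)² = 3364/9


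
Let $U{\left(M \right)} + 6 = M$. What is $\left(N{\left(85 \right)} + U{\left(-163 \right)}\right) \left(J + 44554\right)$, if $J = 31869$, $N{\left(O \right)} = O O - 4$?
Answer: $538934996$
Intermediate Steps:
$U{\left(M \right)} = -6 + M$
$N{\left(O \right)} = -4 + O^{2}$ ($N{\left(O \right)} = O^{2} - 4 = -4 + O^{2}$)
$\left(N{\left(85 \right)} + U{\left(-163 \right)}\right) \left(J + 44554\right) = \left(\left(-4 + 85^{2}\right) - 169\right) \left(31869 + 44554\right) = \left(\left(-4 + 7225\right) - 169\right) 76423 = \left(7221 - 169\right) 76423 = 7052 \cdot 76423 = 538934996$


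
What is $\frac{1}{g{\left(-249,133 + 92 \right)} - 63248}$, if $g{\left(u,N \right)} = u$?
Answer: $- \frac{1}{63497} \approx -1.5749 \cdot 10^{-5}$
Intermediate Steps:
$\frac{1}{g{\left(-249,133 + 92 \right)} - 63248} = \frac{1}{-249 - 63248} = \frac{1}{-63497} = - \frac{1}{63497}$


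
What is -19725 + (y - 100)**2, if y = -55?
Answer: 4300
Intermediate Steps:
-19725 + (y - 100)**2 = -19725 + (-55 - 100)**2 = -19725 + (-155)**2 = -19725 + 24025 = 4300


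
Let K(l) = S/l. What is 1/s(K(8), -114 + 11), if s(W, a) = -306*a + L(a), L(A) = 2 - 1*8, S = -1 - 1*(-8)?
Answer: 1/31512 ≈ 3.1734e-5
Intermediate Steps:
S = 7 (S = -1 + 8 = 7)
L(A) = -6 (L(A) = 2 - 8 = -6)
K(l) = 7/l
s(W, a) = -6 - 306*a (s(W, a) = -306*a - 6 = -6 - 306*a)
1/s(K(8), -114 + 11) = 1/(-6 - 306*(-114 + 11)) = 1/(-6 - 306*(-103)) = 1/(-6 + 31518) = 1/31512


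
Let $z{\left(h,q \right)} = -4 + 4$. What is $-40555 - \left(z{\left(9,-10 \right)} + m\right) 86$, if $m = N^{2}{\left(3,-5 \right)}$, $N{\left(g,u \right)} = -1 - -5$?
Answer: $-41931$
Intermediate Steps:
$N{\left(g,u \right)} = 4$ ($N{\left(g,u \right)} = -1 + 5 = 4$)
$z{\left(h,q \right)} = 0$
$m = 16$ ($m = 4^{2} = 16$)
$-40555 - \left(z{\left(9,-10 \right)} + m\right) 86 = -40555 - \left(0 + 16\right) 86 = -40555 - 16 \cdot 86 = -40555 - 1376 = -41931$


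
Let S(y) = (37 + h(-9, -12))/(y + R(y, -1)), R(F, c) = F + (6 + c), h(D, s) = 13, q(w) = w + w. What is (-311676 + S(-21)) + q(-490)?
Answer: -11568322/37 ≈ -3.1266e+5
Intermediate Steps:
q(w) = 2*w
R(F, c) = 6 + F + c
S(y) = 50/(5 + 2*y) (S(y) = (37 + 13)/(y + (6 + y - 1)) = 50/(y + (5 + y)) = 50/(5 + 2*y))
(-311676 + S(-21)) + q(-490) = (-311676 + 50/(5 + 2*(-21))) + 2*(-490) = (-311676 + 50/(5 - 42)) - 980 = (-311676 + 50/(-37)) - 980 = (-311676 + 50*(-1/37)) - 980 = (-311676 - 50/37) - 980 = -11532062/37 - 980 = -11568322/37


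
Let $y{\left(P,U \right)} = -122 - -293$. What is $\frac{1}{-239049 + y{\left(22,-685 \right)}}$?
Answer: $- \frac{1}{238878} \approx -4.1862 \cdot 10^{-6}$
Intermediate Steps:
$y{\left(P,U \right)} = 171$ ($y{\left(P,U \right)} = -122 + 293 = 171$)
$\frac{1}{-239049 + y{\left(22,-685 \right)}} = \frac{1}{-239049 + 171} = \frac{1}{-238878} = - \frac{1}{238878}$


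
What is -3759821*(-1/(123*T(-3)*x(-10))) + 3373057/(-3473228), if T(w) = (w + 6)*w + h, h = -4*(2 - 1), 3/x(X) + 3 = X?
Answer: 13057470914155/1281621132 ≈ 10188.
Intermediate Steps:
x(X) = 3/(-3 + X)
h = -4 (h = -4*1 = -4)
T(w) = -4 + w*(6 + w) (T(w) = (w + 6)*w - 4 = (6 + w)*w - 4 = w*(6 + w) - 4 = -4 + w*(6 + w))
-3759821*(-1/(123*T(-3)*x(-10))) + 3373057/(-3473228) = -3759821*13/(369*(-4 + (-3)² + 6*(-3))) + 3373057/(-3473228) = -3759821*13/(369*(-4 + 9 - 18)) + 3373057*(-1/3473228) = -3759821/(((3*(-1/13))*(-123))*(-13)) - 3373057/3473228 = -3759821/(-3/13*(-123)*(-13)) - 3373057/3473228 = -3759821/((369/13)*(-13)) - 3373057/3473228 = -3759821/(-369) - 3373057/3473228 = -3759821*(-1/369) - 3373057/3473228 = 3759821/369 - 3373057/3473228 = 13057470914155/1281621132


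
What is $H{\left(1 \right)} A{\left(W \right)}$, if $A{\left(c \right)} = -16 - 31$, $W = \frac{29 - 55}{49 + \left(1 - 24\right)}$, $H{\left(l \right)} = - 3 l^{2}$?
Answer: $141$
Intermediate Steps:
$W = -1$ ($W = - \frac{26}{49 + \left(1 - 24\right)} = - \frac{26}{49 - 23} = - \frac{26}{26} = \left(-26\right) \frac{1}{26} = -1$)
$A{\left(c \right)} = -47$
$H{\left(1 \right)} A{\left(W \right)} = - 3 \cdot 1^{2} \left(-47\right) = \left(-3\right) 1 \left(-47\right) = \left(-3\right) \left(-47\right) = 141$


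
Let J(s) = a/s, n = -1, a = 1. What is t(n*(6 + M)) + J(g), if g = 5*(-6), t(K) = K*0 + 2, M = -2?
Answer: 59/30 ≈ 1.9667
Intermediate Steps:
t(K) = 2 (t(K) = 0 + 2 = 2)
g = -30
J(s) = 1/s
t(n*(6 + M)) + J(g) = 2 + 1/(-30) = 2 - 1/30 = 59/30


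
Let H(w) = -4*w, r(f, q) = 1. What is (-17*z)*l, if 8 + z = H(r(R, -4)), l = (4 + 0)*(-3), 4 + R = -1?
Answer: -2448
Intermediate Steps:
R = -5 (R = -4 - 1 = -5)
l = -12 (l = 4*(-3) = -12)
z = -12 (z = -8 - 4*1 = -8 - 4 = -12)
(-17*z)*l = -17*(-12)*(-12) = 204*(-12) = -2448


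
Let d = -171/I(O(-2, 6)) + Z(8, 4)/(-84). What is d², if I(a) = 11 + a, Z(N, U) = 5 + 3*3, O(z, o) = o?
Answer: 1087849/10404 ≈ 104.56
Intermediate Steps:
Z(N, U) = 14 (Z(N, U) = 5 + 9 = 14)
d = -1043/102 (d = -171/(11 + 6) + 14/(-84) = -171/17 + 14*(-1/84) = -171*1/17 - ⅙ = -171/17 - ⅙ = -1043/102 ≈ -10.225)
d² = (-1043/102)² = 1087849/10404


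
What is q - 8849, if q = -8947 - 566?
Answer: -18362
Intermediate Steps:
q = -9513
q - 8849 = -9513 - 8849 = -18362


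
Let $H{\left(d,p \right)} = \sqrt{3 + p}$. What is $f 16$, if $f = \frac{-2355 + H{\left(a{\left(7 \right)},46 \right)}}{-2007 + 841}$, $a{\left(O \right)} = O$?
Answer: $\frac{18784}{583} \approx 32.22$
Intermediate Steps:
$f = \frac{1174}{583}$ ($f = \frac{-2355 + \sqrt{3 + 46}}{-2007 + 841} = \frac{-2355 + \sqrt{49}}{-1166} = \left(-2355 + 7\right) \left(- \frac{1}{1166}\right) = \left(-2348\right) \left(- \frac{1}{1166}\right) = \frac{1174}{583} \approx 2.0137$)
$f 16 = \frac{1174}{583} \cdot 16 = \frac{18784}{583}$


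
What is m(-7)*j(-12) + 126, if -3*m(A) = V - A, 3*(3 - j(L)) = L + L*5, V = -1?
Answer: 72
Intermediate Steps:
j(L) = 3 - 2*L (j(L) = 3 - (L + L*5)/3 = 3 - (L + 5*L)/3 = 3 - 2*L)
m(A) = ⅓ + A/3 (m(A) = -(-1 - A)/3 = ⅓ + A/3)
m(-7)*j(-12) + 126 = (⅓ + (⅓)*(-7))*(3 - 2*(-12)) + 126 = (⅓ - 7/3)*(3 + 24) + 126 = -2*27 + 126 = -54 + 126 = 72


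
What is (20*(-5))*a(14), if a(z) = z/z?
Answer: -100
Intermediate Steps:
a(z) = 1
(20*(-5))*a(14) = (20*(-5))*1 = -100*1 = -100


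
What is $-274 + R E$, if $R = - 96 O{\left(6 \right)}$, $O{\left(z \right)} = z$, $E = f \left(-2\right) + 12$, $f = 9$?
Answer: $3182$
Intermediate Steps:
$E = -6$ ($E = 9 \left(-2\right) + 12 = -18 + 12 = -6$)
$R = -576$ ($R = \left(-96\right) 6 = -576$)
$-274 + R E = -274 - -3456 = -274 + 3456 = 3182$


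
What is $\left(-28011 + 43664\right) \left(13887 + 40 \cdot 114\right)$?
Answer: $288750891$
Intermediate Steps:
$\left(-28011 + 43664\right) \left(13887 + 40 \cdot 114\right) = 15653 \left(13887 + 4560\right) = 15653 \cdot 18447 = 288750891$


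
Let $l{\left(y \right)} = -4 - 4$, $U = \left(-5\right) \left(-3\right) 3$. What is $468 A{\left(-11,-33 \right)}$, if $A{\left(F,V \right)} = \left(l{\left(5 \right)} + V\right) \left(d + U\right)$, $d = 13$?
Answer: $-1112904$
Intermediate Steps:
$U = 45$ ($U = 15 \cdot 3 = 45$)
$l{\left(y \right)} = -8$ ($l{\left(y \right)} = -4 - 4 = -8$)
$A{\left(F,V \right)} = -464 + 58 V$ ($A{\left(F,V \right)} = \left(-8 + V\right) \left(13 + 45\right) = \left(-8 + V\right) 58 = -464 + 58 V$)
$468 A{\left(-11,-33 \right)} = 468 \left(-464 + 58 \left(-33\right)\right) = 468 \left(-464 - 1914\right) = 468 \left(-2378\right) = -1112904$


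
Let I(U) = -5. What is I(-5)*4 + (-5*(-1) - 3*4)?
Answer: -27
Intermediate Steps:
I(-5)*4 + (-5*(-1) - 3*4) = -5*4 + (-5*(-1) - 3*4) = -20 + (5 - 12) = -20 - 7 = -27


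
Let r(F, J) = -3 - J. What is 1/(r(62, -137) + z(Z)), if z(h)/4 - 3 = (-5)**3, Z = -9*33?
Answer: -1/354 ≈ -0.0028249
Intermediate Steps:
Z = -297
z(h) = -488 (z(h) = 12 + 4*(-5)**3 = 12 + 4*(-125) = 12 - 500 = -488)
1/(r(62, -137) + z(Z)) = 1/((-3 - 1*(-137)) - 488) = 1/((-3 + 137) - 488) = 1/(134 - 488) = 1/(-354) = -1/354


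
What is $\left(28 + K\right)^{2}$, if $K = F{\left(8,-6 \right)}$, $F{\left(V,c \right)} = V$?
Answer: $1296$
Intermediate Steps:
$K = 8$
$\left(28 + K\right)^{2} = \left(28 + 8\right)^{2} = 36^{2} = 1296$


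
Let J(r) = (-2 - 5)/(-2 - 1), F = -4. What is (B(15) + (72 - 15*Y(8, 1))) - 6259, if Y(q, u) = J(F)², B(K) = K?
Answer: -18761/3 ≈ -6253.7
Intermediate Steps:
J(r) = 7/3 (J(r) = -7/(-3) = -7*(-⅓) = 7/3)
Y(q, u) = 49/9 (Y(q, u) = (7/3)² = 49/9)
(B(15) + (72 - 15*Y(8, 1))) - 6259 = (15 + (72 - 15*49/9)) - 6259 = (15 + (72 - 245/3)) - 6259 = (15 - 29/3) - 6259 = 16/3 - 6259 = -18761/3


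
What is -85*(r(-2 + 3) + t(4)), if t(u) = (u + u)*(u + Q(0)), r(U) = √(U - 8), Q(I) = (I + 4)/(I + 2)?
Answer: -4080 - 85*I*√7 ≈ -4080.0 - 224.89*I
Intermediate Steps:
Q(I) = (4 + I)/(2 + I)
r(U) = √(-8 + U)
t(u) = 2*u*(2 + u) (t(u) = (u + u)*(u + (4 + 0)/(2 + 0)) = (2*u)*(u + 4/2) = (2*u)*(u + (½)*4) = (2*u)*(u + 2) = (2*u)*(2 + u) = 2*u*(2 + u))
-85*(r(-2 + 3) + t(4)) = -85*(√(-8 + (-2 + 3)) + 2*4*(2 + 4)) = -85*(√(-8 + 1) + 2*4*6) = -85*(√(-7) + 48) = -85*(I*√7 + 48) = -85*(48 + I*√7) = -4080 - 85*I*√7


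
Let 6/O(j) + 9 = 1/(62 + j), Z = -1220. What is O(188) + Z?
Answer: -2745280/2249 ≈ -1220.7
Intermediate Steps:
O(j) = 6/(-9 + 1/(62 + j))
O(188) + Z = 6*(-62 - 1*188)/(557 + 9*188) - 1220 = 6*(-62 - 188)/(557 + 1692) - 1220 = 6*(-250)/2249 - 1220 = 6*(1/2249)*(-250) - 1220 = -1500/2249 - 1220 = -2745280/2249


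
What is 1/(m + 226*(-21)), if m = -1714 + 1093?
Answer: -1/5367 ≈ -0.00018632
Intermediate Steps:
m = -621
1/(m + 226*(-21)) = 1/(-621 + 226*(-21)) = 1/(-621 - 4746) = 1/(-5367) = -1/5367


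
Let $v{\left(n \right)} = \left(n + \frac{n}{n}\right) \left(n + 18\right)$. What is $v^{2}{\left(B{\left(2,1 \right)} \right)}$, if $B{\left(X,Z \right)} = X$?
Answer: $3600$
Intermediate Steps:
$v{\left(n \right)} = \left(1 + n\right) \left(18 + n\right)$ ($v{\left(n \right)} = \left(n + 1\right) \left(18 + n\right) = \left(1 + n\right) \left(18 + n\right)$)
$v^{2}{\left(B{\left(2,1 \right)} \right)} = \left(18 + 2^{2} + 19 \cdot 2\right)^{2} = \left(18 + 4 + 38\right)^{2} = 60^{2} = 3600$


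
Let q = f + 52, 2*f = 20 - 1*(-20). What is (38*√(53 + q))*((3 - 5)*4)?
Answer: -1520*√5 ≈ -3398.8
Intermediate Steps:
f = 20 (f = (20 - 1*(-20))/2 = (20 + 20)/2 = (½)*40 = 20)
q = 72 (q = 20 + 52 = 72)
(38*√(53 + q))*((3 - 5)*4) = (38*√(53 + 72))*((3 - 5)*4) = (38*√125)*(-2*4) = (38*(5*√5))*(-8) = (190*√5)*(-8) = -1520*√5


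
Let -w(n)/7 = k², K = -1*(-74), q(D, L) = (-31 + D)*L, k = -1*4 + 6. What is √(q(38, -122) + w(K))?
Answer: 21*I*√2 ≈ 29.698*I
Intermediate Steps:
k = 2 (k = -4 + 6 = 2)
q(D, L) = L*(-31 + D)
K = 74
w(n) = -28 (w(n) = -7*2² = -7*4 = -28)
√(q(38, -122) + w(K)) = √(-122*(-31 + 38) - 28) = √(-122*7 - 28) = √(-854 - 28) = √(-882) = 21*I*√2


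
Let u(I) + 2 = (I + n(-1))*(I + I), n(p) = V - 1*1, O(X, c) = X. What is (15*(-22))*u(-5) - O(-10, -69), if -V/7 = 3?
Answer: -88430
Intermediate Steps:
V = -21 (V = -7*3 = -21)
n(p) = -22 (n(p) = -21 - 1*1 = -21 - 1 = -22)
u(I) = -2 + 2*I*(-22 + I) (u(I) = -2 + (I - 22)*(I + I) = -2 + (-22 + I)*(2*I) = -2 + 2*I*(-22 + I))
(15*(-22))*u(-5) - O(-10, -69) = (15*(-22))*(-2 - 44*(-5) + 2*(-5)²) - 1*(-10) = -330*(-2 + 220 + 2*25) + 10 = -330*(-2 + 220 + 50) + 10 = -330*268 + 10 = -88440 + 10 = -88430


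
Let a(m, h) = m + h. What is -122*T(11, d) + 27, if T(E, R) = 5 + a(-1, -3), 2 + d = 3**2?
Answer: -95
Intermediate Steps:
d = 7 (d = -2 + 3**2 = -2 + 9 = 7)
a(m, h) = h + m
T(E, R) = 1 (T(E, R) = 5 + (-3 - 1) = 5 - 4 = 1)
-122*T(11, d) + 27 = -122*1 + 27 = -122 + 27 = -95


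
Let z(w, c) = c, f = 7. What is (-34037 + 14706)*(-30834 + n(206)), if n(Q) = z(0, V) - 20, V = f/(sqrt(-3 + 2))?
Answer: 596438674 + 135317*I ≈ 5.9644e+8 + 1.3532e+5*I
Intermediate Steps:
V = -7*I (V = 7/(sqrt(-3 + 2)) = 7/(sqrt(-1)) = 7/I = 7*(-I) = -7*I ≈ -7.0*I)
n(Q) = -20 - 7*I (n(Q) = -7*I - 20 = -20 - 7*I)
(-34037 + 14706)*(-30834 + n(206)) = (-34037 + 14706)*(-30834 + (-20 - 7*I)) = -19331*(-30854 - 7*I) = 596438674 + 135317*I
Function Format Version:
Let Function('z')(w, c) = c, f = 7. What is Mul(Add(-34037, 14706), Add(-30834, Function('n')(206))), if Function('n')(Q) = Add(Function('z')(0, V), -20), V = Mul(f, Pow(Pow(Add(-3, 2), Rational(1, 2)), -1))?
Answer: Add(596438674, Mul(135317, I)) ≈ Add(5.9644e+8, Mul(1.3532e+5, I))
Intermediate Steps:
V = Mul(-7, I) (V = Mul(7, Pow(Pow(Add(-3, 2), Rational(1, 2)), -1)) = Mul(7, Pow(Pow(-1, Rational(1, 2)), -1)) = Mul(7, Pow(I, -1)) = Mul(7, Mul(-1, I)) = Mul(-7, I) ≈ Mul(-7.0000, I))
Function('n')(Q) = Add(-20, Mul(-7, I)) (Function('n')(Q) = Add(Mul(-7, I), -20) = Add(-20, Mul(-7, I)))
Mul(Add(-34037, 14706), Add(-30834, Function('n')(206))) = Mul(Add(-34037, 14706), Add(-30834, Add(-20, Mul(-7, I)))) = Mul(-19331, Add(-30854, Mul(-7, I))) = Add(596438674, Mul(135317, I))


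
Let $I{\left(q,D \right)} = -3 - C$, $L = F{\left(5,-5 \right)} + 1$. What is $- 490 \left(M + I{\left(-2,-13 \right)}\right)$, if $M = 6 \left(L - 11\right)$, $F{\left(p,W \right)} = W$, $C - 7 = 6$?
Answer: $51940$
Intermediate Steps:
$C = 13$ ($C = 7 + 6 = 13$)
$L = -4$ ($L = -5 + 1 = -4$)
$M = -90$ ($M = 6 \left(-4 - 11\right) = 6 \left(-15\right) = -90$)
$I{\left(q,D \right)} = -16$ ($I{\left(q,D \right)} = -3 - 13 = -16$)
$- 490 \left(M + I{\left(-2,-13 \right)}\right) = - 490 \left(-90 - 16\right) = \left(-490\right) \left(-106\right) = 51940$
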